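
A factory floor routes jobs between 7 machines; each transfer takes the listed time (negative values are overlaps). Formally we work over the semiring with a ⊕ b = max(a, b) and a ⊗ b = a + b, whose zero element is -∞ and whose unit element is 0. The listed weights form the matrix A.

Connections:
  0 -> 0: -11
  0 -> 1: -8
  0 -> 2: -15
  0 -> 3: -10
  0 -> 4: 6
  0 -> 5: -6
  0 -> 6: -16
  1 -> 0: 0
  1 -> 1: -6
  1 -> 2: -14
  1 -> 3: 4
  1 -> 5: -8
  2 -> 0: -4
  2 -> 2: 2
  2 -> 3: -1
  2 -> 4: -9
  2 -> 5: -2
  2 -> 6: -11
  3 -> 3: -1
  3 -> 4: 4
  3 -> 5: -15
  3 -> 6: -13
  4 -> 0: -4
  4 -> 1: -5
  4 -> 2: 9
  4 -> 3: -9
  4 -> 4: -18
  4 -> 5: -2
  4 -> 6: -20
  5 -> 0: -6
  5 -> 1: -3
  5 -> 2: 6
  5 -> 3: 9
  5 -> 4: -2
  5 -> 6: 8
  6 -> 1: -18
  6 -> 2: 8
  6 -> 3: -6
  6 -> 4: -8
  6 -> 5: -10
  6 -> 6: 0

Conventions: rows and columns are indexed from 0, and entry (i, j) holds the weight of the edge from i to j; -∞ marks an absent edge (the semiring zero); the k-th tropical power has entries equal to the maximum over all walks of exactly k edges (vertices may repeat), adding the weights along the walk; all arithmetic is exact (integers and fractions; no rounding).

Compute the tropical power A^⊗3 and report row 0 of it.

A^⊗2:
  [2, 1, 15, 3, -5, 4, 2]
  [-6, -8, -2, 3, 8, -6, 0]
  [-2, -5, 4, 7, 3, 0, 6]
  [0, -1, 13, -2, 3, 2, -7]
  [5, -5, 11, 8, 2, 7, 6]
  [2, -7, 16, 8, 13, 4, 8]
  [4, -13, 10, 7, -1, 6, 0]
A^⊗3:
  [11, 1, 17, 14, 8, 13, 12]
  [4, 3, 17, 3, 7, 6, 2]
  [0, -2, 14, 9, 11, 2, 8]
  [9, -1, 15, 12, 6, 11, 10]
  [7, 4, 14, 16, 12, 9, 15]
  [12, 8, 22, 15, 12, 14, 12]
  [6, 3, 12, 15, 11, 8, 14]
Answer: row 0 of A^⊗3 = [11, 1, 17, 14, 8, 13, 12]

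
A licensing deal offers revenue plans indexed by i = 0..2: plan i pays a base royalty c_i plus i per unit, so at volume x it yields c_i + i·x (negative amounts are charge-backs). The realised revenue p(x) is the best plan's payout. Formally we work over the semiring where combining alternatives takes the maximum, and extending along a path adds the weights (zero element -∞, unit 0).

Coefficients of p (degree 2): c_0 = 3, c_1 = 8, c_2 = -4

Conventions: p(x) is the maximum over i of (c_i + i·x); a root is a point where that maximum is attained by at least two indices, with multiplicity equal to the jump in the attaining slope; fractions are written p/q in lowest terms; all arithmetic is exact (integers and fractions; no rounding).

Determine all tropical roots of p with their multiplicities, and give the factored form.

hull edge (i=0, c=3) to (i=1, c=8): slope 5, span 1
hull edge (i=1, c=8) to (i=2, c=-4): slope -12, span 1
Factored form: p(x) = -4 ⊗ (x ⊕ (-5)) ⊗ (x ⊕ 12)
Answer: roots = -5 (mult 1), 12 (mult 1)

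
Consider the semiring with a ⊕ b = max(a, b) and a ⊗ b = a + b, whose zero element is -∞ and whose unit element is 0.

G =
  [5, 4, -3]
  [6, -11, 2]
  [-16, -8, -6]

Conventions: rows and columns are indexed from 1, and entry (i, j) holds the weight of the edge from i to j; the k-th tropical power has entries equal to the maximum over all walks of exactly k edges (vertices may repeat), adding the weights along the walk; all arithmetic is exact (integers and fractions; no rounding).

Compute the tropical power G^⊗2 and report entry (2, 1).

G^⊗2:
  [10, 9, 6]
  [11, 10, 3]
  [-2, -12, -6]
Key observation: the optimum is the walk 2->1->1, with weight 6 + 5 = 11.
Optimal value attained by: walk 2->1->1.
Answer: (G^⊗2)[2][1] = 11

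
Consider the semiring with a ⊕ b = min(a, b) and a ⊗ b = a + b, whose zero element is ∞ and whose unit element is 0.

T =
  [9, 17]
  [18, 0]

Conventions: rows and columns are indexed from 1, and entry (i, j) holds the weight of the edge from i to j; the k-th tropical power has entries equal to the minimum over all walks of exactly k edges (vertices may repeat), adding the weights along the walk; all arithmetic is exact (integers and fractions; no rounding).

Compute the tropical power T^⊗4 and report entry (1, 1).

T^⊗2:
  [18, 17]
  [18, 0]
T^⊗3:
  [27, 17]
  [18, 0]
T^⊗4:
  [35, 17]
  [18, 0]
Key observation: the optimum is the walk 1->2->2->2->1, with weight 17 + 0 + 0 + 18 = 35.
Optimal value attained by: walk 1->2->2->2->1.
Answer: (T^⊗4)[1][1] = 35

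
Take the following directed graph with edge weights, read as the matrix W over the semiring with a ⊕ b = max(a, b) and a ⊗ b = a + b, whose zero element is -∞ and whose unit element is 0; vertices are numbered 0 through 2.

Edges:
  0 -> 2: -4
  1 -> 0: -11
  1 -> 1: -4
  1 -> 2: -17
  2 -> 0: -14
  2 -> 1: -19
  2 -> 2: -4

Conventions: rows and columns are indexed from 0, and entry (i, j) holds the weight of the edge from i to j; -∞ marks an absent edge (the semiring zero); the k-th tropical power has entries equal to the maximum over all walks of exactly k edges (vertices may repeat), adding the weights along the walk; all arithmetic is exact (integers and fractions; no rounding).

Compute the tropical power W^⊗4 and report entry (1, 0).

W^⊗2:
  [-18, -23, -8]
  [-15, -8, -15]
  [-18, -23, -8]
W^⊗3:
  [-22, -27, -12]
  [-19, -12, -19]
  [-22, -27, -12]
W^⊗4:
  [-26, -31, -16]
  [-23, -16, -23]
  [-26, -31, -16]
Key observation: the optimum is the walk 1->1->1->1->0, with weight (-4) + (-4) + (-4) + (-11) = -23.
Optimal value attained by: walk 1->1->1->1->0.
Answer: (W^⊗4)[1][0] = -23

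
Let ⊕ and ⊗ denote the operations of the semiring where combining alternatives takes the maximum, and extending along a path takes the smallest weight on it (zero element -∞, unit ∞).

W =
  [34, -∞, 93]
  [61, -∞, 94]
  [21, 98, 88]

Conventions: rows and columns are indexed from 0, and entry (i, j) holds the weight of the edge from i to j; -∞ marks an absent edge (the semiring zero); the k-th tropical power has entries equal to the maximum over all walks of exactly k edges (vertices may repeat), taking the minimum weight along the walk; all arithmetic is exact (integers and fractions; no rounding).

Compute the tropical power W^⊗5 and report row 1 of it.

W^⊗2:
  [34, 93, 88]
  [34, 94, 88]
  [61, 88, 94]
W^⊗3:
  [61, 88, 93]
  [61, 88, 94]
  [61, 94, 88]
W^⊗4:
  [61, 93, 88]
  [61, 94, 88]
  [61, 88, 94]
W^⊗5:
  [61, 88, 93]
  [61, 88, 94]
  [61, 94, 88]
Answer: row 1 of W^⊗5 = [61, 88, 94]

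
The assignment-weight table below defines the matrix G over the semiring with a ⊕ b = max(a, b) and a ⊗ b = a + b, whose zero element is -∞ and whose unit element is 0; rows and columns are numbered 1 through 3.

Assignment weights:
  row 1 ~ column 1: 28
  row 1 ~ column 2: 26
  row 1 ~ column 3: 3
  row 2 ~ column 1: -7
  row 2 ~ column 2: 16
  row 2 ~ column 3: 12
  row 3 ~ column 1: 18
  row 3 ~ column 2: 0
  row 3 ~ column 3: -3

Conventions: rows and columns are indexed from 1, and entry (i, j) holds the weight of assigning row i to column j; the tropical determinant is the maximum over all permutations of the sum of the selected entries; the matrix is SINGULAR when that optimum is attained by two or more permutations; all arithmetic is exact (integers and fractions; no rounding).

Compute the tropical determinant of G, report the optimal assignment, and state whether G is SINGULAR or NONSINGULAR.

σ = (1, 2, 3): 28 + 16 + (-3) = 41
σ = (1, 3, 2): 28 + 12 + 0 = 40
σ = (2, 1, 3): 26 + (-7) + (-3) = 16
σ = (2, 3, 1): 26 + 12 + 18 = 56
σ = (3, 1, 2): 3 + (-7) + 0 = -4
σ = (3, 2, 1): 3 + 16 + 18 = 37
Optimal value attained by: σ = (2, 3, 1).
Answer: det⊕(G) = 56; verdict: NONSINGULAR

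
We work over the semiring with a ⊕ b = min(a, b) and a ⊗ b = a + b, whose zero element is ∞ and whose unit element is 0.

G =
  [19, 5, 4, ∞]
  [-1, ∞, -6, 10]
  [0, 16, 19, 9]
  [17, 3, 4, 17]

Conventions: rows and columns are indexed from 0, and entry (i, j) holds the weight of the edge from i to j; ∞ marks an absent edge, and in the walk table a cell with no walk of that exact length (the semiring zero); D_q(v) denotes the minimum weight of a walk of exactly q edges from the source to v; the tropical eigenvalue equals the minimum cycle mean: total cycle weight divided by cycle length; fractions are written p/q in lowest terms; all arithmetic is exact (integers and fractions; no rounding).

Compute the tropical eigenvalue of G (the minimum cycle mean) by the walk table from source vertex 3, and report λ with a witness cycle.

q=0: [∞, ∞, ∞, 0]
q=1: [17, 3, 4, 17]
q=2: [2, 20, -3, 13]
q=3: [-3, 7, 6, 6]
q=4: [6, 2, 1, 15]
Optimal cycle mean attained by: cycle 0->1->2->0, total 5 + (-6) + 0, length 3.
Answer: λ = -1/3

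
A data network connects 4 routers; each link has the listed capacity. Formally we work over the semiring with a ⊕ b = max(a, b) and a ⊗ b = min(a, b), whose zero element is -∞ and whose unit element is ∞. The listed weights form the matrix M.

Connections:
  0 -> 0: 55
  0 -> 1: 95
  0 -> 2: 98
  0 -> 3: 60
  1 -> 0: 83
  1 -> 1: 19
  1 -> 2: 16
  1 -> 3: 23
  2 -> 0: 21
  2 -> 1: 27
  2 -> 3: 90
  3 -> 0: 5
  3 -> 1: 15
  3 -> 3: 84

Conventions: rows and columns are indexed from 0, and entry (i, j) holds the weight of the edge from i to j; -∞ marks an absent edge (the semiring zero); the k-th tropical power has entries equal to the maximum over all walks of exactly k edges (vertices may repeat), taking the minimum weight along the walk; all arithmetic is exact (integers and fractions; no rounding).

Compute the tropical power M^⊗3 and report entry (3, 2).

M^⊗2:
  [83, 55, 55, 90]
  [55, 83, 83, 60]
  [27, 21, 21, 84]
  [15, 15, 15, 84]
M^⊗3:
  [55, 83, 83, 84]
  [83, 55, 55, 83]
  [27, 27, 27, 84]
  [15, 15, 15, 84]
Key observation: the optimum is the walk 3->1->0->2, with weight 15 min 83 min 98 = 15.
Optimal value attained by: walk 3->1->0->2.
Answer: (M^⊗3)[3][2] = 15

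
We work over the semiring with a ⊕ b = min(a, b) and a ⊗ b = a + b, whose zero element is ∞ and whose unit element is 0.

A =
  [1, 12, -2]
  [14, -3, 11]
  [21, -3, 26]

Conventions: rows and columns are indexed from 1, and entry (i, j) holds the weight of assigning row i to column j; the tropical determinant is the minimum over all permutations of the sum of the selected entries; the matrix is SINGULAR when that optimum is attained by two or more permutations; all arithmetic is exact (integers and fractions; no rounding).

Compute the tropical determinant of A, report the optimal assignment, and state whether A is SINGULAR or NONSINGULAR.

σ = (1, 2, 3): 1 + (-3) + 26 = 24
σ = (1, 3, 2): 1 + 11 + (-3) = 9
σ = (2, 1, 3): 12 + 14 + 26 = 52
σ = (2, 3, 1): 12 + 11 + 21 = 44
σ = (3, 1, 2): (-2) + 14 + (-3) = 9
σ = (3, 2, 1): (-2) + (-3) + 21 = 16
Optimal value attained by: σ = (1, 3, 2).
Answer: det⊕(A) = 9; verdict: SINGULAR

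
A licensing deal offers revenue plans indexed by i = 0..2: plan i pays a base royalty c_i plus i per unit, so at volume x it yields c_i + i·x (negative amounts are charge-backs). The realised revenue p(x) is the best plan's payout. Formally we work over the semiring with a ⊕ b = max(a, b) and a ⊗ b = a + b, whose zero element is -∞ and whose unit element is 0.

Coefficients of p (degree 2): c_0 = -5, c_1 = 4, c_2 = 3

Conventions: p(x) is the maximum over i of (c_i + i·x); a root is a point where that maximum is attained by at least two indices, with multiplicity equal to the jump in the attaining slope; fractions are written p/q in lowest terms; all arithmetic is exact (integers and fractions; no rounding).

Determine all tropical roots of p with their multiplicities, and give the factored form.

hull edge (i=0, c=-5) to (i=1, c=4): slope 9, span 1
hull edge (i=1, c=4) to (i=2, c=3): slope -1, span 1
Factored form: p(x) = 3 ⊗ (x ⊕ (-9)) ⊗ (x ⊕ 1)
Answer: roots = -9 (mult 1), 1 (mult 1)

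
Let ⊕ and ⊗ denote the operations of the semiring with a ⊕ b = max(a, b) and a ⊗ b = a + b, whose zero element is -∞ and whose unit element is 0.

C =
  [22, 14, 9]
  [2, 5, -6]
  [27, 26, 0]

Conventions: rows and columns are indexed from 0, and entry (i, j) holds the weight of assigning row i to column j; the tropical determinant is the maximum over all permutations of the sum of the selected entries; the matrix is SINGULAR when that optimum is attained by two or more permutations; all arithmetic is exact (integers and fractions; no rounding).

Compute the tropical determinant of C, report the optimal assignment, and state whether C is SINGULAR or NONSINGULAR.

σ = (0, 1, 2): 22 + 5 + 0 = 27
σ = (0, 2, 1): 22 + (-6) + 26 = 42
σ = (1, 0, 2): 14 + 2 + 0 = 16
σ = (1, 2, 0): 14 + (-6) + 27 = 35
σ = (2, 0, 1): 9 + 2 + 26 = 37
σ = (2, 1, 0): 9 + 5 + 27 = 41
Optimal value attained by: σ = (0, 2, 1).
Answer: det⊕(C) = 42; verdict: NONSINGULAR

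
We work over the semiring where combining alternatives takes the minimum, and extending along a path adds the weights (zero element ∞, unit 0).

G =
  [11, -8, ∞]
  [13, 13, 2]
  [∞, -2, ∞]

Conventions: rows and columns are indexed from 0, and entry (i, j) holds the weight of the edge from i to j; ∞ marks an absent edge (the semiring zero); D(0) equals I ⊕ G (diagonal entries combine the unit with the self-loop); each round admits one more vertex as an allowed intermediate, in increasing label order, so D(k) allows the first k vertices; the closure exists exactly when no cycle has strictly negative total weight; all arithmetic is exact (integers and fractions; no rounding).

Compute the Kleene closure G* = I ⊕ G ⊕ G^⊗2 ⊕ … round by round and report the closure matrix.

D(0):
  [0, -8, ∞]
  [13, 0, 2]
  [∞, -2, 0]
D(1):
  [0, -8, ∞]
  [13, 0, 2]
  [∞, -2, 0]
D(2):
  [0, -8, -6]
  [13, 0, 2]
  [11, -2, 0]
D(3):
  [0, -8, -6]
  [13, 0, 2]
  [11, -2, 0]
Answer: G* = [[0, -8, -6], [13, 0, 2], [11, -2, 0]]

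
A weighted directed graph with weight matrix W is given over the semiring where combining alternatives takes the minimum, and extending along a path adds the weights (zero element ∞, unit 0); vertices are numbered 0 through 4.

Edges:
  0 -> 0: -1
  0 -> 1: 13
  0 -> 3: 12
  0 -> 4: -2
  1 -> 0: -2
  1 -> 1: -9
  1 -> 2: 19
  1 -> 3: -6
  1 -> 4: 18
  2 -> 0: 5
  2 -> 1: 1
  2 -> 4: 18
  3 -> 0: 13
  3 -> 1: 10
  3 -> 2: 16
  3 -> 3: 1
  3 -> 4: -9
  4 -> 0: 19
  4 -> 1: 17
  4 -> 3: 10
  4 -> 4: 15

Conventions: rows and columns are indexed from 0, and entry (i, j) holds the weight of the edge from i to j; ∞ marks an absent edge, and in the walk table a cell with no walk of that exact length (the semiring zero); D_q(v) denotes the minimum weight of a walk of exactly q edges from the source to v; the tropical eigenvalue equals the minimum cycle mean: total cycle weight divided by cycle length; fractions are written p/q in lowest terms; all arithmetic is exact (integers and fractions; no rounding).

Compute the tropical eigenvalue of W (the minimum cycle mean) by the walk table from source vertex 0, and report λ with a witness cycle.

q=0: [0, ∞, ∞, ∞, ∞]
q=1: [-1, 13, ∞, 12, -2]
q=2: [-2, 4, 28, 7, -3]
q=3: [-3, -5, 23, -2, -4]
q=4: [-7, -14, 14, -11, -11]
q=5: [-16, -23, 5, -20, -20]
Optimal cycle mean attained by: cycle 1->1, total (-9), length 1.
Answer: λ = -9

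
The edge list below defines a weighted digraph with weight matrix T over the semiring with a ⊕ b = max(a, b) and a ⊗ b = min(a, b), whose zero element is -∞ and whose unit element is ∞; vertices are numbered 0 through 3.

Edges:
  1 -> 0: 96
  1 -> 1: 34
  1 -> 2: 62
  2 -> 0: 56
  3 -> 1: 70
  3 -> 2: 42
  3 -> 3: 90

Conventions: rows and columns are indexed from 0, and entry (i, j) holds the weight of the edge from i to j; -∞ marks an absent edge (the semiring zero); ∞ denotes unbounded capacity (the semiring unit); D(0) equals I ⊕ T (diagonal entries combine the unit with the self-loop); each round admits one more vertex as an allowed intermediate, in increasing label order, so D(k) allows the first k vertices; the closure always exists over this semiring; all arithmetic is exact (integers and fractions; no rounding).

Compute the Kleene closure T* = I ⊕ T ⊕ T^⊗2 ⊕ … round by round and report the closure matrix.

D(0):
  [∞, -∞, -∞, -∞]
  [96, ∞, 62, -∞]
  [56, -∞, ∞, -∞]
  [-∞, 70, 42, ∞]
D(1):
  [∞, -∞, -∞, -∞]
  [96, ∞, 62, -∞]
  [56, -∞, ∞, -∞]
  [-∞, 70, 42, ∞]
D(2):
  [∞, -∞, -∞, -∞]
  [96, ∞, 62, -∞]
  [56, -∞, ∞, -∞]
  [70, 70, 62, ∞]
D(3):
  [∞, -∞, -∞, -∞]
  [96, ∞, 62, -∞]
  [56, -∞, ∞, -∞]
  [70, 70, 62, ∞]
D(4):
  [∞, -∞, -∞, -∞]
  [96, ∞, 62, -∞]
  [56, -∞, ∞, -∞]
  [70, 70, 62, ∞]
Answer: T* = [[∞, -∞, -∞, -∞], [96, ∞, 62, -∞], [56, -∞, ∞, -∞], [70, 70, 62, ∞]]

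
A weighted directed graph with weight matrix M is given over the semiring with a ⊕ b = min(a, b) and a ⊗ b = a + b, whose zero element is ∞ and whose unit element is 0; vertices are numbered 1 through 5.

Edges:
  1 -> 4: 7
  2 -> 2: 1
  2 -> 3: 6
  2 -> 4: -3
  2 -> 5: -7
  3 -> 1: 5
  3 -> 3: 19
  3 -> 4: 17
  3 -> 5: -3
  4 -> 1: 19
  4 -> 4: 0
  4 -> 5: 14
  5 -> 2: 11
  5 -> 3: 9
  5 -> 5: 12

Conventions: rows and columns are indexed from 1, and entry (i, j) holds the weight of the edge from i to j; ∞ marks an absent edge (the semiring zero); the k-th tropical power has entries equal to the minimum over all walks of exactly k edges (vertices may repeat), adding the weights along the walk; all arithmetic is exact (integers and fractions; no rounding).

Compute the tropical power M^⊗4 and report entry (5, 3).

M^⊗2:
  [26, ∞, ∞, 7, 21]
  [11, 2, 2, -3, -6]
  [24, 8, 6, 12, 9]
  [19, 25, 23, 0, 14]
  [14, 12, 17, 8, 4]
M^⊗3:
  [26, 32, 30, 7, 21]
  [7, 3, 3, -3, -5]
  [11, 9, 14, 5, 1]
  [19, 25, 23, 0, 14]
  [22, 13, 13, 8, 5]
M^⊗4:
  [26, 32, 30, 7, 21]
  [8, 4, 4, -3, -4]
  [19, 10, 10, 5, 2]
  [19, 25, 23, 0, 14]
  [18, 14, 14, 8, 6]
Key observation: the optimum is the walk 5->2->2->5->3, with weight 11 + 1 + (-7) + 9 = 14.
Optimal value attained by: walk 5->2->2->5->3.
Answer: (M^⊗4)[5][3] = 14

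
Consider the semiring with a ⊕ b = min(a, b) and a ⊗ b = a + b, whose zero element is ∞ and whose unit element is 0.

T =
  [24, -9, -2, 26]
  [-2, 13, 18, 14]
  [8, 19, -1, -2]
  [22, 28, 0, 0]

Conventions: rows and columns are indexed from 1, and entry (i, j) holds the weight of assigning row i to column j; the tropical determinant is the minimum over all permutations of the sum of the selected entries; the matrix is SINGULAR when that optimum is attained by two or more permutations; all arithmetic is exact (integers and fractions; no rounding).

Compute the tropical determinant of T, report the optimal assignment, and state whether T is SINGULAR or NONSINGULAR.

σ = (1, 2, 3, 4): 24 + 13 + (-1) + 0 = 36
σ = (1, 2, 4, 3): 24 + 13 + (-2) + 0 = 35
σ = (1, 3, 2, 4): 24 + 18 + 19 + 0 = 61
σ = (1, 3, 4, 2): 24 + 18 + (-2) + 28 = 68
σ = (1, 4, 2, 3): 24 + 14 + 19 + 0 = 57
σ = (1, 4, 3, 2): 24 + 14 + (-1) + 28 = 65
σ = (2, 1, 3, 4): (-9) + (-2) + (-1) + 0 = -12
σ = (2, 1, 4, 3): (-9) + (-2) + (-2) + 0 = -13
σ = (2, 3, 1, 4): (-9) + 18 + 8 + 0 = 17
σ = (2, 3, 4, 1): (-9) + 18 + (-2) + 22 = 29
σ = (2, 4, 1, 3): (-9) + 14 + 8 + 0 = 13
σ = (2, 4, 3, 1): (-9) + 14 + (-1) + 22 = 26
σ = (3, 1, 2, 4): (-2) + (-2) + 19 + 0 = 15
σ = (3, 1, 4, 2): (-2) + (-2) + (-2) + 28 = 22
σ = (3, 2, 1, 4): (-2) + 13 + 8 + 0 = 19
σ = (3, 2, 4, 1): (-2) + 13 + (-2) + 22 = 31
σ = (3, 4, 1, 2): (-2) + 14 + 8 + 28 = 48
σ = (3, 4, 2, 1): (-2) + 14 + 19 + 22 = 53
σ = (4, 1, 2, 3): 26 + (-2) + 19 + 0 = 43
σ = (4, 1, 3, 2): 26 + (-2) + (-1) + 28 = 51
σ = (4, 2, 1, 3): 26 + 13 + 8 + 0 = 47
σ = (4, 2, 3, 1): 26 + 13 + (-1) + 22 = 60
σ = (4, 3, 1, 2): 26 + 18 + 8 + 28 = 80
σ = (4, 3, 2, 1): 26 + 18 + 19 + 22 = 85
Optimal value attained by: σ = (2, 1, 4, 3).
Answer: det⊕(T) = -13; verdict: NONSINGULAR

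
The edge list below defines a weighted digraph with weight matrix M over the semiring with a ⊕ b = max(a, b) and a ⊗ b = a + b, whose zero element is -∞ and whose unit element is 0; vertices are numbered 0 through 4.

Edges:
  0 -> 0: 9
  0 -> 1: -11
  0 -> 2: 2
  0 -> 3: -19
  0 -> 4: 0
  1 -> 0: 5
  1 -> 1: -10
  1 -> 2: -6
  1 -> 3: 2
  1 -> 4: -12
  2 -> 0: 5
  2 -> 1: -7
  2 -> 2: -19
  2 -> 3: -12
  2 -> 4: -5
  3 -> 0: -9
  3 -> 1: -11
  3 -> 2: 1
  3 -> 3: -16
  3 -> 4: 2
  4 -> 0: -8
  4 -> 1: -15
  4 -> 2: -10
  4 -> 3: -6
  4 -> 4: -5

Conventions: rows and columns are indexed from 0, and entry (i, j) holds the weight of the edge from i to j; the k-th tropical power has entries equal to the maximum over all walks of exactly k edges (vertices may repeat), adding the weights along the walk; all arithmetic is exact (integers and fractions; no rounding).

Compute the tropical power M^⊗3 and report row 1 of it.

M^⊗2:
  [18, -2, 11, -6, 9]
  [14, -6, 7, -8, 5]
  [14, -6, 7, -5, 5]
  [6, -6, -7, -4, -3]
  [1, -17, -5, -11, -4]
M^⊗3:
  [27, 7, 20, 3, 18]
  [23, 3, 16, -1, 14]
  [23, 3, 16, -1, 14]
  [15, -5, 8, -4, 6]
  [10, -10, 3, -10, 1]
Answer: row 1 of M^⊗3 = [23, 3, 16, -1, 14]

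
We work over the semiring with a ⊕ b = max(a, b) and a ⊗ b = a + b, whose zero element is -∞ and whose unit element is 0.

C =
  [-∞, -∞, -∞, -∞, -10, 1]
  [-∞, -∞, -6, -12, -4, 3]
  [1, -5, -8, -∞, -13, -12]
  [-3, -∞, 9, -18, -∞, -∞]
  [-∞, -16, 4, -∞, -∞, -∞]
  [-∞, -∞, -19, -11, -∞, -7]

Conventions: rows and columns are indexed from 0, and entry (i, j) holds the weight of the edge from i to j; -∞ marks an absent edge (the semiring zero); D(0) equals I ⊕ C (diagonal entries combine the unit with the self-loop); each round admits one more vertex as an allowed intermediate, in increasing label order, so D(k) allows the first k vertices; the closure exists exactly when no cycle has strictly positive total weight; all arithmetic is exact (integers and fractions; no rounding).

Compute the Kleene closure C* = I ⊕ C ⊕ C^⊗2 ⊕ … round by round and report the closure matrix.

D(0):
  [0, -∞, -∞, -∞, -10, 1]
  [-∞, 0, -6, -12, -4, 3]
  [1, -5, 0, -∞, -13, -12]
  [-3, -∞, 9, 0, -∞, -∞]
  [-∞, -16, 4, -∞, 0, -∞]
  [-∞, -∞, -19, -11, -∞, 0]
D(1):
  [0, -∞, -∞, -∞, -10, 1]
  [-∞, 0, -6, -12, -4, 3]
  [1, -5, 0, -∞, -9, 2]
  [-3, -∞, 9, 0, -13, -2]
  [-∞, -16, 4, -∞, 0, -∞]
  [-∞, -∞, -19, -11, -∞, 0]
D(2):
  [0, -∞, -∞, -∞, -10, 1]
  [-∞, 0, -6, -12, -4, 3]
  [1, -5, 0, -17, -9, 2]
  [-3, -∞, 9, 0, -13, -2]
  [-∞, -16, 4, -28, 0, -13]
  [-∞, -∞, -19, -11, -∞, 0]
D(3):
  [0, -∞, -∞, -∞, -10, 1]
  [-5, 0, -6, -12, -4, 3]
  [1, -5, 0, -17, -9, 2]
  [10, 4, 9, 0, 0, 11]
  [5, -1, 4, -13, 0, 6]
  [-18, -24, -19, -11, -28, 0]
D(4):
  [0, -∞, -∞, -∞, -10, 1]
  [-2, 0, -3, -12, -4, 3]
  [1, -5, 0, -17, -9, 2]
  [10, 4, 9, 0, 0, 11]
  [5, -1, 4, -13, 0, 6]
  [-1, -7, -2, -11, -11, 0]
D(5):
  [0, -11, -6, -23, -10, 1]
  [1, 0, 0, -12, -4, 3]
  [1, -5, 0, -17, -9, 2]
  [10, 4, 9, 0, 0, 11]
  [5, -1, 4, -13, 0, 6]
  [-1, -7, -2, -11, -11, 0]
D(6):
  [0, -6, -1, -10, -10, 1]
  [2, 0, 1, -8, -4, 3]
  [1, -5, 0, -9, -9, 2]
  [10, 4, 9, 0, 0, 11]
  [5, -1, 4, -5, 0, 6]
  [-1, -7, -2, -11, -11, 0]
Answer: C* = [[0, -6, -1, -10, -10, 1], [2, 0, 1, -8, -4, 3], [1, -5, 0, -9, -9, 2], [10, 4, 9, 0, 0, 11], [5, -1, 4, -5, 0, 6], [-1, -7, -2, -11, -11, 0]]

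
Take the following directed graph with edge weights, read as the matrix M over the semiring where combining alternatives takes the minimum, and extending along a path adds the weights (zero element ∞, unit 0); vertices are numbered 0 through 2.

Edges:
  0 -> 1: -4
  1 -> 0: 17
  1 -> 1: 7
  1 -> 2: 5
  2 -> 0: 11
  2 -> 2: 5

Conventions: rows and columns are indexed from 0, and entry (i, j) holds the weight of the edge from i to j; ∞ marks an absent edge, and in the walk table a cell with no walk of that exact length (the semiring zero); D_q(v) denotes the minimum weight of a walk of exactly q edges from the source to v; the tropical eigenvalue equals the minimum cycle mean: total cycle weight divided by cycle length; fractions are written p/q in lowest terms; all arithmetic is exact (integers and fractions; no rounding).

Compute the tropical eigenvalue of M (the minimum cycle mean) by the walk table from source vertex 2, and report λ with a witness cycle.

q=0: [∞, ∞, 0]
q=1: [11, ∞, 5]
q=2: [16, 7, 10]
q=3: [21, 12, 12]
Optimal cycle mean attained by: cycle 0->1->2->0, total (-4) + 5 + 11, length 3.
Answer: λ = 4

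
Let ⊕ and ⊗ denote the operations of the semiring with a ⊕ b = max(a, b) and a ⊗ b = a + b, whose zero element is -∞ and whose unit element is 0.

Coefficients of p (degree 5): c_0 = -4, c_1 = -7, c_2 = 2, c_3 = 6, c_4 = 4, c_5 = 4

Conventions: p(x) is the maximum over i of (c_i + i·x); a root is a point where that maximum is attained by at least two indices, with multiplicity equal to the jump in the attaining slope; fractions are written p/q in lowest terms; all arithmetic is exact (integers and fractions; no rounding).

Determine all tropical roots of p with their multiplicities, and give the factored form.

hull edge (i=0, c=-4) to (i=3, c=6): slope 10/3, span 3
hull edge (i=3, c=6) to (i=5, c=4): slope -1, span 2
Factored form: p(x) = 4 ⊗ (x ⊕ (-10/3)) ⊗ (x ⊕ (-10/3)) ⊗ (x ⊕ (-10/3)) ⊗ (x ⊕ 1) ⊗ (x ⊕ 1)
Answer: roots = -10/3 (mult 3), 1 (mult 2)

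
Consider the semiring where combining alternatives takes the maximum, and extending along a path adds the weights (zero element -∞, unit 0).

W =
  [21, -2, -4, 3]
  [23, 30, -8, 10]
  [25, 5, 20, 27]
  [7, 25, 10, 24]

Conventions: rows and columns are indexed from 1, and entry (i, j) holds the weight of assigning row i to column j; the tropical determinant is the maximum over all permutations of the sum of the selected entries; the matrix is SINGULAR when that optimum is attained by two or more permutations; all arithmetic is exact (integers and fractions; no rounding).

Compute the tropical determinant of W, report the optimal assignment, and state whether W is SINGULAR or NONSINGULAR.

σ = (1, 2, 3, 4): 21 + 30 + 20 + 24 = 95
σ = (1, 2, 4, 3): 21 + 30 + 27 + 10 = 88
σ = (1, 3, 2, 4): 21 + (-8) + 5 + 24 = 42
σ = (1, 3, 4, 2): 21 + (-8) + 27 + 25 = 65
σ = (1, 4, 2, 3): 21 + 10 + 5 + 10 = 46
σ = (1, 4, 3, 2): 21 + 10 + 20 + 25 = 76
σ = (2, 1, 3, 4): (-2) + 23 + 20 + 24 = 65
σ = (2, 1, 4, 3): (-2) + 23 + 27 + 10 = 58
σ = (2, 3, 1, 4): (-2) + (-8) + 25 + 24 = 39
σ = (2, 3, 4, 1): (-2) + (-8) + 27 + 7 = 24
σ = (2, 4, 1, 3): (-2) + 10 + 25 + 10 = 43
σ = (2, 4, 3, 1): (-2) + 10 + 20 + 7 = 35
σ = (3, 1, 2, 4): (-4) + 23 + 5 + 24 = 48
σ = (3, 1, 4, 2): (-4) + 23 + 27 + 25 = 71
σ = (3, 2, 1, 4): (-4) + 30 + 25 + 24 = 75
σ = (3, 2, 4, 1): (-4) + 30 + 27 + 7 = 60
σ = (3, 4, 1, 2): (-4) + 10 + 25 + 25 = 56
σ = (3, 4, 2, 1): (-4) + 10 + 5 + 7 = 18
σ = (4, 1, 2, 3): 3 + 23 + 5 + 10 = 41
σ = (4, 1, 3, 2): 3 + 23 + 20 + 25 = 71
σ = (4, 2, 1, 3): 3 + 30 + 25 + 10 = 68
σ = (4, 2, 3, 1): 3 + 30 + 20 + 7 = 60
σ = (4, 3, 1, 2): 3 + (-8) + 25 + 25 = 45
σ = (4, 3, 2, 1): 3 + (-8) + 5 + 7 = 7
Optimal value attained by: σ = (1, 2, 3, 4).
Answer: det⊕(W) = 95; verdict: NONSINGULAR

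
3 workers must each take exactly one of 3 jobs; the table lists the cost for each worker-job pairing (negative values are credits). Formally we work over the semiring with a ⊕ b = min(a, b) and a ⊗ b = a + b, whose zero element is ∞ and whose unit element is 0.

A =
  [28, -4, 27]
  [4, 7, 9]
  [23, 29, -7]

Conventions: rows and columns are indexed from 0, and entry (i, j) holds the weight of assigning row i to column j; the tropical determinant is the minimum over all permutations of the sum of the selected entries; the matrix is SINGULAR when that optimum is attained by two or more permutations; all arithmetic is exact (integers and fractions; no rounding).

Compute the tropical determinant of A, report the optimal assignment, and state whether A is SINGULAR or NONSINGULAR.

σ = (0, 1, 2): 28 + 7 + (-7) = 28
σ = (0, 2, 1): 28 + 9 + 29 = 66
σ = (1, 0, 2): (-4) + 4 + (-7) = -7
σ = (1, 2, 0): (-4) + 9 + 23 = 28
σ = (2, 0, 1): 27 + 4 + 29 = 60
σ = (2, 1, 0): 27 + 7 + 23 = 57
Optimal value attained by: σ = (1, 0, 2).
Answer: det⊕(A) = -7; verdict: NONSINGULAR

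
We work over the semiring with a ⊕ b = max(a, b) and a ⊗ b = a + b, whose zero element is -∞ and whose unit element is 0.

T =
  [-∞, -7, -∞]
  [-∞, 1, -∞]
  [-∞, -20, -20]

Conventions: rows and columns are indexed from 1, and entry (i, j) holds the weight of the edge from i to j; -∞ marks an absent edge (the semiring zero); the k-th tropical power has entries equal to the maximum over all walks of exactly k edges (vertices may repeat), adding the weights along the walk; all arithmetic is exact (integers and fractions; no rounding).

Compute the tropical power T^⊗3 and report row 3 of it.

T^⊗2:
  [-∞, -6, -∞]
  [-∞, 2, -∞]
  [-∞, -19, -40]
T^⊗3:
  [-∞, -5, -∞]
  [-∞, 3, -∞]
  [-∞, -18, -60]
Answer: row 3 of T^⊗3 = [-∞, -18, -60]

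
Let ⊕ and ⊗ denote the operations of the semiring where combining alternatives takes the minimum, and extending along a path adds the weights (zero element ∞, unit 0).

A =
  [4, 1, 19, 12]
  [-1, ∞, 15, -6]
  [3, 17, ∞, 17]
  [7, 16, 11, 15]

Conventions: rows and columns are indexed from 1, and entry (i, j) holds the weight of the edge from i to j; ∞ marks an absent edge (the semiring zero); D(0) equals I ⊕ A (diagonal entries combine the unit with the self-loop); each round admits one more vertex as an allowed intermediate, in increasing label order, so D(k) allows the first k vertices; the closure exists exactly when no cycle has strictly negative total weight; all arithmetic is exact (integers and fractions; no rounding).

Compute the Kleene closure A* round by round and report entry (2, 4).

D(0):
  [0, 1, 19, 12]
  [-1, 0, 15, -6]
  [3, 17, 0, 17]
  [7, 16, 11, 0]
D(1):
  [0, 1, 19, 12]
  [-1, 0, 15, -6]
  [3, 4, 0, 15]
  [7, 8, 11, 0]
D(2):
  [0, 1, 16, -5]
  [-1, 0, 15, -6]
  [3, 4, 0, -2]
  [7, 8, 11, 0]
D(3):
  [0, 1, 16, -5]
  [-1, 0, 15, -6]
  [3, 4, 0, -2]
  [7, 8, 11, 0]
D(4):
  [0, 1, 6, -5]
  [-1, 0, 5, -6]
  [3, 4, 0, -2]
  [7, 8, 11, 0]
Answer: A*[2][4] = -6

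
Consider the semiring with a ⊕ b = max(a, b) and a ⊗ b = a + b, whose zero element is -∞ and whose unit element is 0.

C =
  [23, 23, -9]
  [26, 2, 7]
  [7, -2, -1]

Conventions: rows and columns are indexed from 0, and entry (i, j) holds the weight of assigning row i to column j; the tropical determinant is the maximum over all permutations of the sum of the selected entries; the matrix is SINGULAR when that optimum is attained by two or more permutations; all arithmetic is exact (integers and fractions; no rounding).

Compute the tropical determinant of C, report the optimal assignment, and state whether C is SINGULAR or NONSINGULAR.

σ = (0, 1, 2): 23 + 2 + (-1) = 24
σ = (0, 2, 1): 23 + 7 + (-2) = 28
σ = (1, 0, 2): 23 + 26 + (-1) = 48
σ = (1, 2, 0): 23 + 7 + 7 = 37
σ = (2, 0, 1): (-9) + 26 + (-2) = 15
σ = (2, 1, 0): (-9) + 2 + 7 = 0
Optimal value attained by: σ = (1, 0, 2).
Answer: det⊕(C) = 48; verdict: NONSINGULAR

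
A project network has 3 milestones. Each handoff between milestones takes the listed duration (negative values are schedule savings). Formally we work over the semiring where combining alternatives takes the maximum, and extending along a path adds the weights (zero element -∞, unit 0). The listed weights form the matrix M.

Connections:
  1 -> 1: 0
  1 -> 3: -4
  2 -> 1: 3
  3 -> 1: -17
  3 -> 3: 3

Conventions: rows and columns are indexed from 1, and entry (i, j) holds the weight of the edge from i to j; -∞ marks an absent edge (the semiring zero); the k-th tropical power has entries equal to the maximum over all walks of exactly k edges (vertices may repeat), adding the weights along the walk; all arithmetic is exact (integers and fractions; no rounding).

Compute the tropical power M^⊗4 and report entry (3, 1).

M^⊗2:
  [0, -∞, -1]
  [3, -∞, -1]
  [-14, -∞, 6]
M^⊗3:
  [0, -∞, 2]
  [3, -∞, 2]
  [-11, -∞, 9]
M^⊗4:
  [0, -∞, 5]
  [3, -∞, 5]
  [-8, -∞, 12]
Key observation: the optimum is the walk 3->3->3->3->1, with weight 3 + 3 + 3 + (-17) = -8.
Optimal value attained by: walk 3->3->3->3->1.
Answer: (M^⊗4)[3][1] = -8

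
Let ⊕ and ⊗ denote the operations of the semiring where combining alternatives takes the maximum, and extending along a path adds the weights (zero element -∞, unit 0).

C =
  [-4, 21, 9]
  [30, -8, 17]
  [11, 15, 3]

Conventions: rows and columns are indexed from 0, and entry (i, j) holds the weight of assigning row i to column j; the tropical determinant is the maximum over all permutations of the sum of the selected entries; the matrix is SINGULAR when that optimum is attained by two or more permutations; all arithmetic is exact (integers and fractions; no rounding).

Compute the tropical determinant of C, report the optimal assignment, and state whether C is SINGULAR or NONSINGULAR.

σ = (0, 1, 2): (-4) + (-8) + 3 = -9
σ = (0, 2, 1): (-4) + 17 + 15 = 28
σ = (1, 0, 2): 21 + 30 + 3 = 54
σ = (1, 2, 0): 21 + 17 + 11 = 49
σ = (2, 0, 1): 9 + 30 + 15 = 54
σ = (2, 1, 0): 9 + (-8) + 11 = 12
Optimal value attained by: σ = (1, 0, 2).
Answer: det⊕(C) = 54; verdict: SINGULAR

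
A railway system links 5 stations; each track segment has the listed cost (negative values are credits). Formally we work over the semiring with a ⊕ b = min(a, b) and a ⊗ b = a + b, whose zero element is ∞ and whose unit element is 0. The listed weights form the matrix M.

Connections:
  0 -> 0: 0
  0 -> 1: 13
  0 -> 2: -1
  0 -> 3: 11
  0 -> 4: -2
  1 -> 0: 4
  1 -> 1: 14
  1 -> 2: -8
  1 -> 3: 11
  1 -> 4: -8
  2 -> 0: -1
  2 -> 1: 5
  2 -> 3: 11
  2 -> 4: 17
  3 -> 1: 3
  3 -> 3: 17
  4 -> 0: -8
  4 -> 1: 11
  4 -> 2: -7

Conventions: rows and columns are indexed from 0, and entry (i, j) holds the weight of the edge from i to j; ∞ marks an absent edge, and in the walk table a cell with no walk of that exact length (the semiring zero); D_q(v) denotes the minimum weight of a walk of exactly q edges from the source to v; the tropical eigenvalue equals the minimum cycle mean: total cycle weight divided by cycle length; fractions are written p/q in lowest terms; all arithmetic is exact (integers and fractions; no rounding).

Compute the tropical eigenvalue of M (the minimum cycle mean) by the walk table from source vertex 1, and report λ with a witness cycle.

q=0: [∞, 0, ∞, ∞, ∞]
q=1: [4, 14, -8, 11, -8]
q=2: [-16, -3, -15, 3, 2]
q=3: [-16, -10, -17, -5, -18]
q=4: [-26, -12, -25, -6, -18]
q=5: [-26, -20, -27, -15, -28]
Optimal cycle mean attained by: cycle 0->4->0, total (-2) + (-8), length 2.
Answer: λ = -5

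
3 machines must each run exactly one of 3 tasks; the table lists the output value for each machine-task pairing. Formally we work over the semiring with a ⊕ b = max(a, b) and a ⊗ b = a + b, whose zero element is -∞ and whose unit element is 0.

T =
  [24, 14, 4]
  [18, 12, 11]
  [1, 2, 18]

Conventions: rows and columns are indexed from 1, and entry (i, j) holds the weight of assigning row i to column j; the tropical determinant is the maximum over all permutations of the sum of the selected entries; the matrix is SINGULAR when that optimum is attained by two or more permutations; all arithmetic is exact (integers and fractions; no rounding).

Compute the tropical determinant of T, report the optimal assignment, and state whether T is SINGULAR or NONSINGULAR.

σ = (1, 2, 3): 24 + 12 + 18 = 54
σ = (1, 3, 2): 24 + 11 + 2 = 37
σ = (2, 1, 3): 14 + 18 + 18 = 50
σ = (2, 3, 1): 14 + 11 + 1 = 26
σ = (3, 1, 2): 4 + 18 + 2 = 24
σ = (3, 2, 1): 4 + 12 + 1 = 17
Optimal value attained by: σ = (1, 2, 3).
Answer: det⊕(T) = 54; verdict: NONSINGULAR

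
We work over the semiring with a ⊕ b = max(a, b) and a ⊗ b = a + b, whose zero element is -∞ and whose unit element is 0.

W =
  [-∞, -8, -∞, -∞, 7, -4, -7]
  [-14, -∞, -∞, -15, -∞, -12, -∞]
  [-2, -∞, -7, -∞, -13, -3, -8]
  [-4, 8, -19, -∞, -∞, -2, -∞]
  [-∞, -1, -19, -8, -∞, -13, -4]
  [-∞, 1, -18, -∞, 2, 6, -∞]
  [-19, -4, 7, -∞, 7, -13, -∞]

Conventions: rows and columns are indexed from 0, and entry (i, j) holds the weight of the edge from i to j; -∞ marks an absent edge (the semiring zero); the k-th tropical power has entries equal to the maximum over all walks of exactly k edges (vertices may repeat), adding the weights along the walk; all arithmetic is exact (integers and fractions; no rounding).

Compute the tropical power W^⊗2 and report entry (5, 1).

W^⊗2:
  [-22, 6, 0, -1, 0, 2, 3]
  [-19, -7, -30, -∞, -7, -6, -21]
  [-9, -2, -1, -21, 5, 3, -9]
  [-6, -1, -20, -7, 3, 4, -11]
  [-12, 0, 3, -16, 3, -7, -27]
  [-13, 7, -12, -6, 8, 12, -2]
  [5, 6, 0, -1, -6, 4, 3]
Key observation: the optimum is the walk 5->5->1, with weight 6 + 1 = 7.
Optimal value attained by: walk 5->5->1.
Answer: (W^⊗2)[5][1] = 7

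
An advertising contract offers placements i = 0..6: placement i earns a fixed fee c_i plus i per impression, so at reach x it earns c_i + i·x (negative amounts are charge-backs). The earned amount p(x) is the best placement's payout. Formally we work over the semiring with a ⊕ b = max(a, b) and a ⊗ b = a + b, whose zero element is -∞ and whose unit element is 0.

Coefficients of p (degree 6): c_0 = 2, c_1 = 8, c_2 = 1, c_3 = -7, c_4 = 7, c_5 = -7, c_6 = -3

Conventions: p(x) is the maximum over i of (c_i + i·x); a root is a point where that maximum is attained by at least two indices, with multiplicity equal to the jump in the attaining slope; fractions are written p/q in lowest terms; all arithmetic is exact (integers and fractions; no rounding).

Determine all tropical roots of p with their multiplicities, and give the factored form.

hull edge (i=0, c=2) to (i=1, c=8): slope 6, span 1
hull edge (i=1, c=8) to (i=4, c=7): slope -1/3, span 3
hull edge (i=4, c=7) to (i=6, c=-3): slope -5, span 2
Factored form: p(x) = -3 ⊗ (x ⊕ (-6)) ⊗ (x ⊕ 1/3) ⊗ (x ⊕ 1/3) ⊗ (x ⊕ 1/3) ⊗ (x ⊕ 5) ⊗ (x ⊕ 5)
Answer: roots = -6 (mult 1), 1/3 (mult 3), 5 (mult 2)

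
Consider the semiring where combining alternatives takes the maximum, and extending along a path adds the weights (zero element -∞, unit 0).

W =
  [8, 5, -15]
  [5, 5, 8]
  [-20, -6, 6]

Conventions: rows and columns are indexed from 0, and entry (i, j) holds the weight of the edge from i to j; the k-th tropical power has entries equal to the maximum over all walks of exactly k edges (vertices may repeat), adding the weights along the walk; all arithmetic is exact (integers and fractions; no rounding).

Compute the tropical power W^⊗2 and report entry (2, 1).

W^⊗2:
  [16, 13, 13]
  [13, 10, 14]
  [-1, 0, 12]
Key observation: the optimum is the walk 2->2->1, with weight 6 + (-6) = 0.
Optimal value attained by: walk 2->2->1.
Answer: (W^⊗2)[2][1] = 0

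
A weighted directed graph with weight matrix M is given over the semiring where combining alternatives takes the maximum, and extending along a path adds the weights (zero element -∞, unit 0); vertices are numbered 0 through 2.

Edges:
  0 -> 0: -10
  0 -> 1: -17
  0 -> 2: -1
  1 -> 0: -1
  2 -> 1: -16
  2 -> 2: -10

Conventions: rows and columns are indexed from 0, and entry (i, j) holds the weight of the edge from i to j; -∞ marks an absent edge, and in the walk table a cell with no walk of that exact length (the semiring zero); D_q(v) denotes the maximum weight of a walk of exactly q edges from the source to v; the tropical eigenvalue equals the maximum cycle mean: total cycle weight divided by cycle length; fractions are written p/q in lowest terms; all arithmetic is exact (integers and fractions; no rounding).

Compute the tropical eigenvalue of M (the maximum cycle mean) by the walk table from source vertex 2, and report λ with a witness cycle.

q=0: [-∞, -∞, 0]
q=1: [-∞, -16, -10]
q=2: [-17, -26, -20]
q=3: [-27, -34, -18]
Optimal cycle mean attained by: cycle 0->2->1->0, total (-1) + (-16) + (-1), length 3.
Answer: λ = -6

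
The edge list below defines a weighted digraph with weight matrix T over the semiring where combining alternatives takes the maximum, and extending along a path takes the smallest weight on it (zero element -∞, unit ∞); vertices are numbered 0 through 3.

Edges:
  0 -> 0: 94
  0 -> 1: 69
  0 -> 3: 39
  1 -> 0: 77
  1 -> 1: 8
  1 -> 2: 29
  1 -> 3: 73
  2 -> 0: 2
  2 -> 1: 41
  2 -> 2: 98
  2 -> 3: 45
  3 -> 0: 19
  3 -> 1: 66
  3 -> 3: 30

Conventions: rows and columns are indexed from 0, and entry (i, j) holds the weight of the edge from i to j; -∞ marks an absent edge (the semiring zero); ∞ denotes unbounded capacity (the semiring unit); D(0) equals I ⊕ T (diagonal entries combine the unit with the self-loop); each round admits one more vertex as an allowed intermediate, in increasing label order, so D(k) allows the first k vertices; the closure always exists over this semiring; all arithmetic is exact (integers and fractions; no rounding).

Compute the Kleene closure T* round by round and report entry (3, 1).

D(0):
  [∞, 69, -∞, 39]
  [77, ∞, 29, 73]
  [2, 41, ∞, 45]
  [19, 66, -∞, ∞]
D(1):
  [∞, 69, -∞, 39]
  [77, ∞, 29, 73]
  [2, 41, ∞, 45]
  [19, 66, -∞, ∞]
D(2):
  [∞, 69, 29, 69]
  [77, ∞, 29, 73]
  [41, 41, ∞, 45]
  [66, 66, 29, ∞]
D(3):
  [∞, 69, 29, 69]
  [77, ∞, 29, 73]
  [41, 41, ∞, 45]
  [66, 66, 29, ∞]
D(4):
  [∞, 69, 29, 69]
  [77, ∞, 29, 73]
  [45, 45, ∞, 45]
  [66, 66, 29, ∞]
Answer: T*[3][1] = 66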